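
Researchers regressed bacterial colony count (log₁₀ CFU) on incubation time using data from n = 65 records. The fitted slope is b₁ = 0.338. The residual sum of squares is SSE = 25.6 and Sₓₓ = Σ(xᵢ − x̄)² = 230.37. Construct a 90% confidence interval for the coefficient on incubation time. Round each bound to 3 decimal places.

(0.268, 0.408)

MSE = SSE/(n − 2) = 25.6/63 = 0.406349.
SE(b₁) = √(MSE/Sₓₓ) = √(0.406349/230.37) = 0.0419988.
df = n − 2 = 63.
t* = t_{0.05, 63} = 1.669402.
Margin = t* × SE = 1.669402 × 0.0419988 = 0.07011.
CI: 0.338 ± 0.07011 → (0.268, 0.408).
With 90% confidence, each one-unit increase in incubation time is associated with a change of between 0.268 and 0.408 log₁₀ CFU in bacterial colony count.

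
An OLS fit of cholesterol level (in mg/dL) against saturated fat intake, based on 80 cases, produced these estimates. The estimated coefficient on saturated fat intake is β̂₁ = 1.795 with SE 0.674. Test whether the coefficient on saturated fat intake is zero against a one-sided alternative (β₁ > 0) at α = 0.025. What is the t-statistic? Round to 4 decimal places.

H₀: β₁ = 0 vs H₁: β₁ > 0.
t = (β̂₁ − β₁⁰)/SE = 1.795 / 0.674 = 2.6632.
df = n − 2 = 80 − 2 = 78.
One-sided p ≈ 0.0047, which is < 0.025, so reject H₀.
There is evidence that the true slope on saturated fat intake is positive.

t = 2.6632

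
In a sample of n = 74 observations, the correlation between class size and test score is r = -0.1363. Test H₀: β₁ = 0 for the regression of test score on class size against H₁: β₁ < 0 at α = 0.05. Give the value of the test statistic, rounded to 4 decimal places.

t = -1.1674

t = r·√(n − 2)/√(1 − r²) = -0.1363·√72/√0.981422 = -1.1674.
df = n − 2 = 72.
One-sided p ≈ 0.1234, which is ≥ 0.05, so fail to reject H₀.
The data do not give significant evidence of a linear association between class size and test score.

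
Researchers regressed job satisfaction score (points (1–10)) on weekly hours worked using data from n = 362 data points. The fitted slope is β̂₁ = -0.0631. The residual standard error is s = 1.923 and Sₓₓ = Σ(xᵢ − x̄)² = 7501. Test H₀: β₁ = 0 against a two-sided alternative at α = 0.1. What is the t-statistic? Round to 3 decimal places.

SE(β̂₁) = s/√Sₓₓ = 1.923/√7501 = 0.0222034.
t = -0.0631 / 0.0222034 = -2.842.
df = n − 2 = 360.
Two-sided p ≈ 0.0047, which is < 0.1, so reject H₀.
There is evidence that weekly hours worked is associated with job satisfaction score.

t = -2.842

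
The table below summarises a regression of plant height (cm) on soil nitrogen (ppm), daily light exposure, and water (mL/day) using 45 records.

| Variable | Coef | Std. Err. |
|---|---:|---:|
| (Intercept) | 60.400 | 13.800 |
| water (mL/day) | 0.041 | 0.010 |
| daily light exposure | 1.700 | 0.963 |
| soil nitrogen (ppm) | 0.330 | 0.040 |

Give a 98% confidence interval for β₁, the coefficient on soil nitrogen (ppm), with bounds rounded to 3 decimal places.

(0.233, 0.427)

Read off: b = 0.330, SE = 0.040 for soil nitrogen (ppm).
df = n − k − 1 = 45 − 3 − 1 = 41.
t* = t_{0.01, 41} = 2.420803.
Margin = t* × SE = 2.420803 × 0.040 = 0.09683.
CI: 0.330 ± 0.09683 → (0.233, 0.427).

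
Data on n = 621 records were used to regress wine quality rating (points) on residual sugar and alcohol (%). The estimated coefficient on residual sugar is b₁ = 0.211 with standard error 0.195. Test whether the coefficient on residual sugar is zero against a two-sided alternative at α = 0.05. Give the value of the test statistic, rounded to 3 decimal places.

H₀: β₁ = 0 vs H₁: β₁ ≠ 0.
t = (b₁ − β₁⁰)/SE = 0.211 / 0.195 = 1.082.
df = n − k − 1 = 621 − 2 − 1 = 618.
Two-sided p ≈ 0.2797, which is ≥ 0.05, so fail to reject H₀.
The data do not give significant evidence of an association between residual sugar and wine quality rating, after adjusting for the other predictors.

t = 1.082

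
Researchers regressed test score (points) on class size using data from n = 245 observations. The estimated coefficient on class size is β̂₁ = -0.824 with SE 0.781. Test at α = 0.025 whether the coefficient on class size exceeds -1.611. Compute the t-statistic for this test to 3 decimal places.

H₀: β₁ = -1.611 vs H₁: β₁ > -1.611.
t = (β̂₁ − β₁⁰)/SE = (-0.824 − (-1.611)) / 0.781 = 1.008.
df = n − 2 = 245 − 2 = 243.
One-sided p ≈ 0.1573, which is ≥ 0.025, so fail to reject H₀.
The data do not give significant evidence that the true slope on class size exceeds -1.611 points per unit.

t = 1.008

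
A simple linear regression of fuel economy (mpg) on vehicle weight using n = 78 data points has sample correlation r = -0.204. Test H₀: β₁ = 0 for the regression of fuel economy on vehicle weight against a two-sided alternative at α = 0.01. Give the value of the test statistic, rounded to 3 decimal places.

t = -1.817

t = r·√(n − 2)/√(1 − r²) = -0.204·√76/√0.958384 = -1.817.
df = n − 2 = 76.
Two-sided p ≈ 0.0732, which is ≥ 0.01, so fail to reject H₀.
The data do not give significant evidence of a linear association between vehicle weight and fuel economy.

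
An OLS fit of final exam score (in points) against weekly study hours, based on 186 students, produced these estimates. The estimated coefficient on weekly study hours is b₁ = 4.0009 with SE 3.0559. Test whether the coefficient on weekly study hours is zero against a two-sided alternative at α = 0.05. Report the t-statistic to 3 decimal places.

H₀: β₁ = 0 vs H₁: β₁ ≠ 0.
t = (b₁ − β₁⁰)/SE = 4.0009 / 3.0559 = 1.309.
df = n − 2 = 186 − 2 = 184.
Two-sided p ≈ 0.1921, which is ≥ 0.05, so fail to reject H₀.
The data do not give significant evidence of an association between weekly study hours and final exam score.

t = 1.309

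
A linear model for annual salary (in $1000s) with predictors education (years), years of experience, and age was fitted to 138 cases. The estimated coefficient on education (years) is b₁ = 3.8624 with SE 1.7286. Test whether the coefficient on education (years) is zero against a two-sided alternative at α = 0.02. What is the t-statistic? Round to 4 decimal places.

H₀: β₁ = 0 vs H₁: β₁ ≠ 0.
t = (b₁ − β₁⁰)/SE = 3.8624 / 1.7286 = 2.2344.
df = n − k − 1 = 138 − 3 − 1 = 134.
Two-sided p ≈ 0.0271, which is ≥ 0.02, so fail to reject H₀.
The data do not give significant evidence of an association between education (years) and annual salary, after adjusting for the other predictors.

t = 2.2344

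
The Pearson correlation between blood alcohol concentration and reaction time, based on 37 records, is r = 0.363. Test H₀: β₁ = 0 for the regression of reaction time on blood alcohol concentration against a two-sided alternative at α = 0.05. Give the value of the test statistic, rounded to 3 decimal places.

t = 2.305

t = r·√(n − 2)/√(1 − r²) = 0.363·√35/√0.868231 = 2.305.
df = n − 2 = 35.
Two-sided p ≈ 0.0272, which is < 0.05, so reject H₀.
There is evidence of a linear association between blood alcohol concentration and reaction time.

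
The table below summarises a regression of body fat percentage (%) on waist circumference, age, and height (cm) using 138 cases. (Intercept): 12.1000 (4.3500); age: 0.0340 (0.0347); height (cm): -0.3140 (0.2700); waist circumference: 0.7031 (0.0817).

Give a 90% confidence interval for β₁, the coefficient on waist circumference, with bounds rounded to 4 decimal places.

(0.5678, 0.8384)

Read off: b = 0.7031, SE = 0.0817 for waist circumference.
df = n − k − 1 = 138 − 3 − 1 = 134.
t* = t_{0.05, 134} = 1.656305.
Margin = t* × SE = 1.656305 × 0.0817 = 0.135320.
CI: 0.7031 ± 0.135320 → (0.5678, 0.8384).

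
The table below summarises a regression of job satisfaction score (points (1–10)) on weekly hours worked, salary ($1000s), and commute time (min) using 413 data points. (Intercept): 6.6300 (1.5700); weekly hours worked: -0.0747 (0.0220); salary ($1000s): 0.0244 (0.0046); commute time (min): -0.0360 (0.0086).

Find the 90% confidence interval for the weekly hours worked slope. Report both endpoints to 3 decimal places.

Read off: b = -0.0747, SE = 0.0220 for weekly hours worked.
df = n − k − 1 = 413 − 3 − 1 = 409.
t* = t_{0.05, 409} = 1.648588.
Margin = t* × SE = 1.648588 × 0.0220 = 0.03627.
CI: -0.0747 ± 0.03627 → (-0.111, -0.038).

(-0.111, -0.038)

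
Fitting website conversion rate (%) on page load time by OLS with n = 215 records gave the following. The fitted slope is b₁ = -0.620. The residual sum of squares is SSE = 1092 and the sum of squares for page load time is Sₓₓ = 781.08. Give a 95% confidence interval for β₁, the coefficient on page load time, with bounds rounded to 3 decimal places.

MSE = SSE/(n − 2) = 1092/213 = 5.12676.
SE(b₁) = √(MSE/Sₓₓ) = √(5.12676/781.08) = 0.0810166.
df = n − 2 = 213.
t* = t_{0.025, 213} = 1.971164.
Margin = t* × SE = 1.971164 × 0.0810166 = 0.15970.
CI: -0.620 ± 0.15970 → (-0.780, -0.460).
With 95% confidence, each one-unit increase in page load time is associated with a change of between -0.780 and -0.460 % in website conversion rate.

(-0.780, -0.460)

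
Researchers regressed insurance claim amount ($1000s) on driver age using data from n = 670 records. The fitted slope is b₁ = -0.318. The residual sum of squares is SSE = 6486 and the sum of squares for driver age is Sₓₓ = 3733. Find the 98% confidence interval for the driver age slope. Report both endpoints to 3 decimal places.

(-0.437, -0.199)

MSE = SSE/(n − 2) = 6486/668 = 9.70958.
SE(b₁) = √(MSE/Sₓₓ) = √(9.70958/3733) = 0.0510001.
df = n − 2 = 668.
t* = t_{0.01, 668} = 2.331943.
Margin = t* × SE = 2.331943 × 0.0510001 = 0.11893.
CI: -0.318 ± 0.11893 → (-0.437, -0.199).
With 98% confidence, each one-unit increase in driver age is associated with a change of between -0.437 and -0.199 $1000s in insurance claim amount.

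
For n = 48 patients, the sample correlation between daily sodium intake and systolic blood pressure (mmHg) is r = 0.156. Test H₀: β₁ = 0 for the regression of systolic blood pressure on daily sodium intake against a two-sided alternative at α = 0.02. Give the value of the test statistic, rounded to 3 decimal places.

t = r·√(n − 2)/√(1 − r²) = 0.156·√46/√0.975664 = 1.071.
df = n − 2 = 46.
Two-sided p ≈ 0.2897, which is ≥ 0.02, so fail to reject H₀.
The data do not give significant evidence of a linear association between daily sodium intake and systolic blood pressure.

t = 1.071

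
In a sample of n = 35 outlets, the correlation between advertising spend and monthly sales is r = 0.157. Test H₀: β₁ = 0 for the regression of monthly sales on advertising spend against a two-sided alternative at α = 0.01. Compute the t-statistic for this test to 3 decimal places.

t = r·√(n − 2)/√(1 − r²) = 0.157·√33/√0.975351 = 0.913.
df = n − 2 = 33.
Two-sided p ≈ 0.3678, which is ≥ 0.01, so fail to reject H₀.
The data do not give significant evidence of a linear association between advertising spend and monthly sales.

t = 0.913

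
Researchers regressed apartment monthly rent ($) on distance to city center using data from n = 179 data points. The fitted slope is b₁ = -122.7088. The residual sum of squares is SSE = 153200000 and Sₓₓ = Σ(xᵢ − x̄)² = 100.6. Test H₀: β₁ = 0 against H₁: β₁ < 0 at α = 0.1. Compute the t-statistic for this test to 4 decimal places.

t = -1.3229

MSE = SSE/(n − 2) = 153200000/177 = 865537.
SE(b₁) = √(MSE/Sₓₓ) = √(865537/100.6) = 92.7564.
t = -122.7088 / 92.7564 = -1.3229.
df = n − 2 = 177.
One-sided p ≈ 0.0938, which is < 0.1, so reject H₀.
There is evidence that the true slope on distance to city center is negative.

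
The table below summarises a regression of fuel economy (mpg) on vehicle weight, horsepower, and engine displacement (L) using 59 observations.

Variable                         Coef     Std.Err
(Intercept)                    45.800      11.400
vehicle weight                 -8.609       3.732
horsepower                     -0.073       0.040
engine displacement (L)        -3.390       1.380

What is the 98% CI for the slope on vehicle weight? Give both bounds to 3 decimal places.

Read off: b = -8.609, SE = 3.732 for vehicle weight.
df = n − k − 1 = 59 − 3 − 1 = 55.
t* = t_{0.01, 55} = 2.396081.
Margin = t* × SE = 2.396081 × 3.732 = 8.94217.
CI: -8.609 ± 8.94217 → (-17.551, 0.333).

(-17.551, 0.333)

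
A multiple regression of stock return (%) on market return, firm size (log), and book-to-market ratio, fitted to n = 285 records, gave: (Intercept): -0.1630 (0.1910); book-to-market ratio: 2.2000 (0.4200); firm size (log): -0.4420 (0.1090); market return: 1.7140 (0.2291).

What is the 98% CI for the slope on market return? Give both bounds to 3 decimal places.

(1.178, 2.250)

Read off: b = 1.7140, SE = 0.2291 for market return.
df = n − k − 1 = 285 − 3 − 1 = 281.
t* = t_{0.01, 281} = 2.339691.
Margin = t* × SE = 2.339691 × 0.2291 = 0.53602.
CI: 1.7140 ± 0.53602 → (1.178, 2.250).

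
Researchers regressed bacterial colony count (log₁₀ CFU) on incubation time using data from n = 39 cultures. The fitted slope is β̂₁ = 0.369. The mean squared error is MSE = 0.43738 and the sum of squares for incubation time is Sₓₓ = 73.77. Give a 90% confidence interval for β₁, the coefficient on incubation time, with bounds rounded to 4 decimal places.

SE(β̂₁) = √(MSE/Sₓₓ) = √(0.43738/73.77) = 0.0769998.
df = n − 2 = 37.
t* = t_{0.05, 37} = 1.687094.
Margin = t* × SE = 1.687094 × 0.0769998 = 0.129906.
CI: 0.369 ± 0.129906 → (0.2391, 0.4989).
With 90% confidence, each one-unit increase in incubation time is associated with a change of between 0.2391 and 0.4989 log₁₀ CFU in bacterial colony count.

(0.2391, 0.4989)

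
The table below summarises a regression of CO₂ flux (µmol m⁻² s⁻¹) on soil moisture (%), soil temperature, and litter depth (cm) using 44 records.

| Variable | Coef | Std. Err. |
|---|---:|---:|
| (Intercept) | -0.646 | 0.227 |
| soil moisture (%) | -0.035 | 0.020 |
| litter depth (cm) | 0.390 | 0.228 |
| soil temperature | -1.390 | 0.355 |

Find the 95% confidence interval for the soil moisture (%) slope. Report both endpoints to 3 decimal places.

Read off: b = -0.035, SE = 0.020 for soil moisture (%).
df = n − k − 1 = 44 − 3 − 1 = 40.
t* = t_{0.025, 40} = 2.021075.
Margin = t* × SE = 2.021075 × 0.020 = 0.04042.
CI: -0.035 ± 0.04042 → (-0.075, 0.005).

(-0.075, 0.005)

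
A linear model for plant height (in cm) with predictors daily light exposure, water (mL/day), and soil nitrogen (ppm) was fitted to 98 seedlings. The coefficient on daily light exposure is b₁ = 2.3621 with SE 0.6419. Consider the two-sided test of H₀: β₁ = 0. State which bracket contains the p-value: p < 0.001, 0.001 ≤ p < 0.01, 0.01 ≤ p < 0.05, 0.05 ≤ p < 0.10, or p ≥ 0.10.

t = 2.3621 / 0.6419 = 3.680.
df = n − k − 1 = 98 − 3 − 1 = 94.
Two-sided p = 2·P(T_{94} > |t|) ≈ 0.0004.
So p < 0.001.

p < 0.001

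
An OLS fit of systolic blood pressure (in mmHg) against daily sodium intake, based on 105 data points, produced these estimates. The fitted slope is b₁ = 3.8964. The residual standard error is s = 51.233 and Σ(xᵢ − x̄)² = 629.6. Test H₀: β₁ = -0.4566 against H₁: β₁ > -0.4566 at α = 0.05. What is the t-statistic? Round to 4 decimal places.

t = 2.1319

SE(b₁) = s/√Sₓₓ = 51.233/√629.6 = 2.04182.
t = (3.8964 − (-0.4566)) / 2.04182 = 2.1319.
df = n − 2 = 103.
One-sided p ≈ 0.0177, which is < 0.05, so reject H₀.
There is evidence that the true slope on daily sodium intake exceeds -0.4566 mmHg per unit.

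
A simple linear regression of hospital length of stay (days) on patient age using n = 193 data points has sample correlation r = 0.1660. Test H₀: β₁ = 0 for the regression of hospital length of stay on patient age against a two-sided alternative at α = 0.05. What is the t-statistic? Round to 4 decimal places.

t = 2.3264

t = r·√(n − 2)/√(1 − r²) = 0.1660·√191/√0.972444 = 2.3264.
df = n − 2 = 191.
Two-sided p ≈ 0.0210, which is < 0.05, so reject H₀.
There is evidence of a linear association between patient age and hospital length of stay.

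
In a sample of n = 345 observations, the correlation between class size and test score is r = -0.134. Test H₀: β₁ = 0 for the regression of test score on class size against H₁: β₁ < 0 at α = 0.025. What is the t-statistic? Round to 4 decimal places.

t = r·√(n − 2)/√(1 − r²) = -0.134·√343/√0.982044 = -2.5043.
df = n − 2 = 343.
One-sided p ≈ 0.0064, which is < 0.025, so reject H₀.
There is evidence of a linear association between class size and test score.

t = -2.5043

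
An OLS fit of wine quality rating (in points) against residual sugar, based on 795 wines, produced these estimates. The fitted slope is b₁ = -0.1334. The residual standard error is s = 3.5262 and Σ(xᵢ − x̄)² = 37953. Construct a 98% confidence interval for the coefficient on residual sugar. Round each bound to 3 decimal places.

(-0.176, -0.091)

SE(b₁) = s/√Sₓₓ = 3.5262/√37953 = 0.0181002.
df = n − 2 = 793.
t* = t_{0.01, 793} = 2.331059.
Margin = t* × SE = 2.331059 × 0.0181002 = 0.04219.
CI: -0.1334 ± 0.04219 → (-0.176, -0.091).
With 98% confidence, each one-unit increase in residual sugar is associated with a change of between -0.176 and -0.091 points in wine quality rating.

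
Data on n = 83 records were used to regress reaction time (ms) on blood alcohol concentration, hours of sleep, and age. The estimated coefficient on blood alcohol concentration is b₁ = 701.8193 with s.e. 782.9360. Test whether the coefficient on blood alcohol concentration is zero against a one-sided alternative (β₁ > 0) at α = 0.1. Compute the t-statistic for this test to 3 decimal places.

H₀: β₁ = 0 vs H₁: β₁ > 0.
t = (b₁ − β₁⁰)/SE = 701.8193 / 782.9360 = 0.896.
df = n − k − 1 = 83 − 3 − 1 = 79.
One-sided p ≈ 0.1864, which is ≥ 0.1, so fail to reject H₀.
The data do not give significant evidence that the true slope on blood alcohol concentration is positive, holding the other predictors fixed.

t = 0.896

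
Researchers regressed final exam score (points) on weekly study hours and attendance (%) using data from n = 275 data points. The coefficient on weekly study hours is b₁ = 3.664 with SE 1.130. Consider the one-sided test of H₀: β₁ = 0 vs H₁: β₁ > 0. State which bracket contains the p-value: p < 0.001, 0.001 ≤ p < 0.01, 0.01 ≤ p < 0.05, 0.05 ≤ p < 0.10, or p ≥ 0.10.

p < 0.001

t = 3.664 / 1.130 = 3.242.
df = n − k − 1 = 275 − 2 − 1 = 272.
One-sided p = P(T_{272} > t) ≈ 0.0007.
So p < 0.001.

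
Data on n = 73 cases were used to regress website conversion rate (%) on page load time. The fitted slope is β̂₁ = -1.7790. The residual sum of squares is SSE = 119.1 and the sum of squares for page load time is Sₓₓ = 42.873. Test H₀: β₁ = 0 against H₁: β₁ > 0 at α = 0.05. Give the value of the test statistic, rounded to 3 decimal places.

t = -8.994

MSE = SSE/(n − 2) = 119.1/71 = 1.67746.
SE(β̂₁) = √(MSE/Sₓₓ) = √(1.67746/42.873) = 0.197804.
t = -1.7790 / 0.197804 = -8.994.
df = n − 2 = 71.
One-sided p ≈ 1.0000, which is ≥ 0.05, so fail to reject H₀.
The data do not give significant evidence that the true slope on page load time is positive.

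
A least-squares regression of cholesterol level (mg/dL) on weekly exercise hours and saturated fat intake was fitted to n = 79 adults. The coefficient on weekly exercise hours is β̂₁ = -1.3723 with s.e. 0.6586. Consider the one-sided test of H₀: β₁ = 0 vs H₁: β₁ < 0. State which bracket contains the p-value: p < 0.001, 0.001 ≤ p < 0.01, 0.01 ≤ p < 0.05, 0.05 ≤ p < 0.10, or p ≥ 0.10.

t = -1.3723 / 0.6586 = -2.084.
df = n − k − 1 = 79 − 2 − 1 = 76.
One-sided p = P(T_{76} < t) ≈ 0.0203.
So 0.01 ≤ p < 0.05.

0.01 ≤ p < 0.05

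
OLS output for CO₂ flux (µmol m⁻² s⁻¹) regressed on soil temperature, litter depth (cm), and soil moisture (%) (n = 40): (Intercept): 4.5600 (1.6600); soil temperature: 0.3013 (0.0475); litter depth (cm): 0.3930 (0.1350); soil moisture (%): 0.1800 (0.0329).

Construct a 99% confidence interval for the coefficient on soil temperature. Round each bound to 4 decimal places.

Read off: b = 0.3013, SE = 0.0475 for soil temperature.
df = n − k − 1 = 40 − 3 − 1 = 36.
t* = t_{0.005, 36} = 2.719485.
Margin = t* × SE = 2.719485 × 0.0475 = 0.129176.
CI: 0.3013 ± 0.129176 → (0.1721, 0.4305).

(0.1721, 0.4305)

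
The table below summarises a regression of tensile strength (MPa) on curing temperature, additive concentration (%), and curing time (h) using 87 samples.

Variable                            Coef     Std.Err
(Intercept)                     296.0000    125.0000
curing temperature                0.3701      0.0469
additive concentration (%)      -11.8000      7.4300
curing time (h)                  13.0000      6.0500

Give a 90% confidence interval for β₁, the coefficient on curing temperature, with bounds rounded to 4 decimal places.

Read off: b = 0.3701, SE = 0.0469 for curing temperature.
df = n − k − 1 = 87 − 3 − 1 = 83.
t* = t_{0.05, 83} = 1.66342.
Margin = t* × SE = 1.66342 × 0.0469 = 0.078014.
CI: 0.3701 ± 0.078014 → (0.2921, 0.4481).

(0.2921, 0.4481)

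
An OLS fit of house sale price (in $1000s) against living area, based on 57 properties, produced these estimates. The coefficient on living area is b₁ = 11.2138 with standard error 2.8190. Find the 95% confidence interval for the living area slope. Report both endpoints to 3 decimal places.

(5.564, 16.863)

df = n − 2 = 57 − 2 = 55.
t* = t_{0.025, 55} = 2.004045.
Margin = t* × SE = 2.004045 × 2.8190 = 5.64940.
CI: 11.2138 ± 5.64940 → (5.564, 16.863).
With 95% confidence, each one-unit increase in living area is associated with a change of between 5.564 and 16.863 $1000s in house sale price.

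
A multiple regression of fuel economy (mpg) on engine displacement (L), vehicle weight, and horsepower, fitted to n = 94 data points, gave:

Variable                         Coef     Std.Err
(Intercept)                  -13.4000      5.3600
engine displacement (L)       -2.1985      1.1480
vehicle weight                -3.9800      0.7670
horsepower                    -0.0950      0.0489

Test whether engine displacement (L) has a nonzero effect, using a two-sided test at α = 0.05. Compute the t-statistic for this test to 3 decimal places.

Read off: b = -2.1985, SE = 1.1480 for engine displacement (L).
H₀: β₁ = 0 vs H₁: β₁ ≠ 0.
t = -2.1985 / 1.1480 = -1.915.
df = n − k − 1 = 94 − 3 − 1 = 90.
Two-sided p ≈ 0.0587, which is ≥ 0.05, so fail to reject H₀.
The data do not give significant evidence of an association between engine displacement (L) and fuel economy, after adjusting for the other predictors.

t = -1.915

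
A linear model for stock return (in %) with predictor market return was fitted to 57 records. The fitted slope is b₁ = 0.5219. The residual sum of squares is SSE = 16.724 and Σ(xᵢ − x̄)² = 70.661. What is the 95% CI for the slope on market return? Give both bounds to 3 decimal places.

MSE = SSE/(n − 2) = 16.724/55 = 0.304073.
SE(b₁) = √(MSE/Sₓₓ) = √(0.304073/70.661) = 0.0655992.
df = n − 2 = 55.
t* = t_{0.025, 55} = 2.004045.
Margin = t* × SE = 2.004045 × 0.0655992 = 0.13146.
CI: 0.5219 ± 0.13146 → (0.390, 0.653).
With 95% confidence, each one-unit increase in market return is associated with a change of between 0.390 and 0.653 % in stock return.

(0.390, 0.653)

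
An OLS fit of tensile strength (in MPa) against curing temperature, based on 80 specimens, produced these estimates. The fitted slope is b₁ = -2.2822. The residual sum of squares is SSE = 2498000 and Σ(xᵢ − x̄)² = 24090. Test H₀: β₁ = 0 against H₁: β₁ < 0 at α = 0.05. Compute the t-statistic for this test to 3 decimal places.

t = -1.979

MSE = SSE/(n − 2) = 2498000/78 = 32025.6.
SE(b₁) = √(MSE/Sₓₓ) = √(32025.6/24090) = 1.153.
t = -2.2822 / 1.153 = -1.979.
df = n − 2 = 78.
One-sided p ≈ 0.0257, which is < 0.05, so reject H₀.
There is evidence that the true slope on curing temperature is negative.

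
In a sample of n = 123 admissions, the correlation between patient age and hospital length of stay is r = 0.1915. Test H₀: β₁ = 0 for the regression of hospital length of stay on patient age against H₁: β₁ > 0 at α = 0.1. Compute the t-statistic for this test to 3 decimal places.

t = r·√(n − 2)/√(1 − r²) = 0.1915·√121/√0.963328 = 2.146.
df = n − 2 = 121.
One-sided p ≈ 0.0169, which is < 0.1, so reject H₀.
There is evidence of a linear association between patient age and hospital length of stay.

t = 2.146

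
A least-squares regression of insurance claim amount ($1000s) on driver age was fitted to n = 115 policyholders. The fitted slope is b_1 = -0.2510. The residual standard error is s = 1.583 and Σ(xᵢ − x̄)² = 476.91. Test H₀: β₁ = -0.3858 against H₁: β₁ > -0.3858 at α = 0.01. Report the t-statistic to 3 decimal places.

t = 1.860

SE(b_1) = s/√Sₓₓ = 1.583/√476.91 = 0.0724874.
t = (-0.2510 − (-0.3858)) / 0.0724874 = 1.860.
df = n − 2 = 113.
One-sided p ≈ 0.0328, which is ≥ 0.01, so fail to reject H₀.
The data do not give significant evidence that the true slope on driver age exceeds -0.3858 $1000s per unit.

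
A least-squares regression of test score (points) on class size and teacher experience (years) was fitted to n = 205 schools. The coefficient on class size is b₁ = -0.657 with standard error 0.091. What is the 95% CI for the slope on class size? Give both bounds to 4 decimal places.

df = n − k − 1 = 205 − 2 − 1 = 202.
t* = t_{0.025, 202} = 1.971777.
Margin = t* × SE = 1.971777 × 0.091 = 0.179432.
CI: -0.657 ± 0.179432 → (-0.8364, -0.4776).
With 95% confidence, each one-unit increase in class size is associated with a change of between -0.8364 and -0.4776 points in test score, holding the other predictors fixed.

(-0.8364, -0.4776)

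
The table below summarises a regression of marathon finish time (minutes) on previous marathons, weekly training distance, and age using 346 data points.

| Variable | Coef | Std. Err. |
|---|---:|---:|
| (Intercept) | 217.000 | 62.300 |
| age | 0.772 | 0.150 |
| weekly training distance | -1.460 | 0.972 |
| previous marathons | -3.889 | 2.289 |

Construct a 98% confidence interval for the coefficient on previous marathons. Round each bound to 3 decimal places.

(-9.239, 1.461)

Read off: b = -3.889, SE = 2.289 for previous marathons.
df = n − k − 1 = 346 − 3 − 1 = 342.
t* = t_{0.01, 342} = 2.337301.
Margin = t* × SE = 2.337301 × 2.289 = 5.35008.
CI: -3.889 ± 5.35008 → (-9.239, 1.461).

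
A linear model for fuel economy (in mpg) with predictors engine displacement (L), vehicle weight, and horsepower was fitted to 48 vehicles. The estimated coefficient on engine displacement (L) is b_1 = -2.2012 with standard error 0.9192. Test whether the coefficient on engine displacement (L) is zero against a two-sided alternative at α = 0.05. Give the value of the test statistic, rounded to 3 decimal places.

t = -2.395

H₀: β₁ = 0 vs H₁: β₁ ≠ 0.
t = (b_1 − β₁⁰)/SE = -2.2012 / 0.9192 = -2.395.
df = n − k − 1 = 48 − 3 − 1 = 44.
Two-sided p ≈ 0.0210, which is < 0.05, so reject H₀.
There is evidence that engine displacement (L) is associated with fuel economy, holding the other predictors fixed.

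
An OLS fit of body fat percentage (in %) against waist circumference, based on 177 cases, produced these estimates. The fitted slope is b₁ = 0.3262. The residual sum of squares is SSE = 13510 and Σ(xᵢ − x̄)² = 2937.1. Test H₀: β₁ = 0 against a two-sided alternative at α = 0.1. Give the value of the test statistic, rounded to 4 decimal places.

t = 2.0120

MSE = SSE/(n − 2) = 13510/175 = 77.2.
SE(b₁) = √(MSE/Sₓₓ) = √(77.2/2937.1) = 0.162125.
t = 0.3262 / 0.162125 = 2.0120.
df = n − 2 = 175.
Two-sided p ≈ 0.0458, which is < 0.1, so reject H₀.
There is evidence that waist circumference is associated with body fat percentage.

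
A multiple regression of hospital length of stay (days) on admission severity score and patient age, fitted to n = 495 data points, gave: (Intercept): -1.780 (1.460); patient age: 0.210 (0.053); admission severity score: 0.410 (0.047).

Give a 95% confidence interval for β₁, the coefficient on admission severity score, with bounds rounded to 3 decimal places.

Read off: b = 0.410, SE = 0.047 for admission severity score.
df = n − k − 1 = 495 − 2 − 1 = 492.
t* = t_{0.025, 492} = 1.964797.
Margin = t* × SE = 1.964797 × 0.047 = 0.09235.
CI: 0.410 ± 0.09235 → (0.318, 0.502).

(0.318, 0.502)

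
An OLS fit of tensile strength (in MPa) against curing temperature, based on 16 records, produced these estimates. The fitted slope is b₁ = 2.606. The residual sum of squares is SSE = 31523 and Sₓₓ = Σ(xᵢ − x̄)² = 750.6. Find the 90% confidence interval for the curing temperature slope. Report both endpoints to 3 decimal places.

(-0.445, 5.657)

MSE = SSE/(n − 2) = 31523/14 = 2251.64.
SE(b₁) = √(MSE/Sₓₓ) = √(2251.64/750.6) = 1.73199.
df = n − 2 = 14.
t* = t_{0.05, 14} = 1.76131.
Margin = t* × SE = 1.76131 × 1.73199 = 3.05057.
CI: 2.606 ± 3.05057 → (-0.445, 5.657).
With 90% confidence, each one-unit increase in curing temperature is associated with a change of between -0.445 and 5.657 MPa in tensile strength.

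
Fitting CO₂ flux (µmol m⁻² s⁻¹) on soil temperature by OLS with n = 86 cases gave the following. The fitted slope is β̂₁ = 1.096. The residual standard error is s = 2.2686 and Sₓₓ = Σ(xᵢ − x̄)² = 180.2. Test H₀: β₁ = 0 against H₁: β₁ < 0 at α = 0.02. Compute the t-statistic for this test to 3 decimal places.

SE(β̂₁) = s/√Sₓₓ = 2.2686/√180.2 = 0.168998.
t = 1.096 / 0.168998 = 6.485.
df = n − 2 = 84.
One-sided p ≈ 1.0000, which is ≥ 0.02, so fail to reject H₀.
The data do not give significant evidence that the true slope on soil temperature is negative.

t = 6.485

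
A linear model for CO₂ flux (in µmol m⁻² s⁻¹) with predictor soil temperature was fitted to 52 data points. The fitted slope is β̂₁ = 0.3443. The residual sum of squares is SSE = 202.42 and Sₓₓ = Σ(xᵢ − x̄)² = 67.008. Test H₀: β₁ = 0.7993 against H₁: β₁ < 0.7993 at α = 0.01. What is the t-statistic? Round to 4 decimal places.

MSE = SSE/(n − 2) = 202.42/50 = 4.0484.
SE(β̂₁) = √(MSE/Sₓₓ) = √(4.0484/67.008) = 0.245798.
t = (0.3443 − 0.7993) / 0.245798 = -1.8511.
df = n − 2 = 50.
One-sided p ≈ 0.0350, which is ≥ 0.01, so fail to reject H₀.
The data do not give significant evidence that the true slope on soil temperature is below 0.7993 µmol m⁻² s⁻¹ per unit.

t = -1.8511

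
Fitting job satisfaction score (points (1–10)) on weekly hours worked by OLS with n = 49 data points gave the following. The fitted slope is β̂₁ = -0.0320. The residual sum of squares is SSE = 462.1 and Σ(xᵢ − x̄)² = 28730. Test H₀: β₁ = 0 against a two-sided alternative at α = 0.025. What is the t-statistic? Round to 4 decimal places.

t = -1.7298

MSE = SSE/(n − 2) = 462.1/47 = 9.83191.
SE(β̂₁) = √(MSE/Sₓₓ) = √(9.83191/28730) = 0.0184991.
t = -0.0320 / 0.0184991 = -1.7298.
df = n − 2 = 47.
Two-sided p ≈ 0.0902, which is ≥ 0.025, so fail to reject H₀.
The data do not give significant evidence of an association between weekly hours worked and job satisfaction score.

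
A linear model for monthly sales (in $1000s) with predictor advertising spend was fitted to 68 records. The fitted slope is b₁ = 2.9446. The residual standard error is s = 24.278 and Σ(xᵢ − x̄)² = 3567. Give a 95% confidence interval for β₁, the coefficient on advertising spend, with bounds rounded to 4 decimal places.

(2.1330, 3.7562)

SE(b₁) = s/√Sₓₓ = 24.278/√3567 = 0.406501.
df = n − 2 = 66.
t* = t_{0.025, 66} = 1.996564.
Margin = t* × SE = 1.996564 × 0.406501 = 0.811605.
CI: 2.9446 ± 0.811605 → (2.1330, 3.7562).
With 95% confidence, each one-unit increase in advertising spend is associated with a change of between 2.1330 and 3.7562 $1000s in monthly sales.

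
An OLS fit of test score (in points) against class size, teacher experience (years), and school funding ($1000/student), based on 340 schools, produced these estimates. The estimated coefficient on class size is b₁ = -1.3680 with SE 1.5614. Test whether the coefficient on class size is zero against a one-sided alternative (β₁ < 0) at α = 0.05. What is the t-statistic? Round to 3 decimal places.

t = -0.876

H₀: β₁ = 0 vs H₁: β₁ < 0.
t = (b₁ − β₁⁰)/SE = -1.3680 / 1.5614 = -0.876.
df = n − k − 1 = 340 − 3 − 1 = 336.
One-sided p ≈ 0.1908, which is ≥ 0.05, so fail to reject H₀.
The data do not give significant evidence that the true slope on class size is negative, holding the other predictors fixed.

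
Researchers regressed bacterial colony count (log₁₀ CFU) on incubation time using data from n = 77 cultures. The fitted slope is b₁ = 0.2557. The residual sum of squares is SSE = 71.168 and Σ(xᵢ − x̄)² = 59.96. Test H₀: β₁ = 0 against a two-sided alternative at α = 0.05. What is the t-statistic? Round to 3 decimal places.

t = 2.033

MSE = SSE/(n − 2) = 71.168/75 = 0.948907.
SE(b₁) = √(MSE/Sₓₓ) = √(0.948907/59.96) = 0.1258.
t = 0.2557 / 0.1258 = 2.033.
df = n − 2 = 75.
Two-sided p ≈ 0.0456, which is < 0.05, so reject H₀.
There is evidence that incubation time is associated with bacterial colony count.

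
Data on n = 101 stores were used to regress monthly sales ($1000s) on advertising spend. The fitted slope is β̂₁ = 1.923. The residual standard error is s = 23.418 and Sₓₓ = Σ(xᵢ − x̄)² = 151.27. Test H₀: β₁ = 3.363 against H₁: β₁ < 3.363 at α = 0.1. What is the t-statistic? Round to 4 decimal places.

SE(β̂₁) = s/√Sₓₓ = 23.418/√151.27 = 1.90403.
t = (1.923 − 3.363) / 1.90403 = -0.7563.
df = n − 2 = 99.
One-sided p ≈ 0.2256, which is ≥ 0.1, so fail to reject H₀.
The data do not give significant evidence that the true slope on advertising spend is below 3.363 $1000s per unit.

t = -0.7563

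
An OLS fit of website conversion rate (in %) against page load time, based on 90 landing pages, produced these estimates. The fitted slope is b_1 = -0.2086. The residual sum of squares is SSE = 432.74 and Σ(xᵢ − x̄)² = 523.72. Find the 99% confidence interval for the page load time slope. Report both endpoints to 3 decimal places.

MSE = SSE/(n − 2) = 432.74/88 = 4.9175.
SE(b_1) = √(MSE/Sₓₓ) = √(4.9175/523.72) = 0.0968997.
df = n − 2 = 88.
t* = t_{0.005, 88} = 2.632858.
Margin = t* × SE = 2.632858 × 0.0968997 = 0.25512.
CI: -0.2086 ± 0.25512 → (-0.464, 0.047).
With 99% confidence, each one-unit increase in page load time is associated with a change of between -0.464 and 0.047 % in website conversion rate.

(-0.464, 0.047)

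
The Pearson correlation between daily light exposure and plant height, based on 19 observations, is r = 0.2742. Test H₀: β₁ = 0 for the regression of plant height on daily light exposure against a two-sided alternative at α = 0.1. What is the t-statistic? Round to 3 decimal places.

t = r·√(n − 2)/√(1 − r²) = 0.2742·√17/√0.924814 = 1.176.
df = n − 2 = 17.
Two-sided p ≈ 0.2560, which is ≥ 0.1, so fail to reject H₀.
The data do not give significant evidence of a linear association between daily light exposure and plant height.

t = 1.176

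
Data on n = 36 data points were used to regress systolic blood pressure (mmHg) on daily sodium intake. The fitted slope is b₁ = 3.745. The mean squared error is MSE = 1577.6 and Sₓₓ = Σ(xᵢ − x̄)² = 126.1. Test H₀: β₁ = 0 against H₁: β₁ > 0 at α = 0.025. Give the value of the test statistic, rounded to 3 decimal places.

SE(b₁) = √(MSE/Sₓₓ) = √(1577.6/126.1) = 3.53705.
t = 3.745 / 3.53705 = 1.059.
df = n − 2 = 34.
One-sided p ≈ 0.1486, which is ≥ 0.025, so fail to reject H₀.
The data do not give significant evidence that the true slope on daily sodium intake is positive.

t = 1.059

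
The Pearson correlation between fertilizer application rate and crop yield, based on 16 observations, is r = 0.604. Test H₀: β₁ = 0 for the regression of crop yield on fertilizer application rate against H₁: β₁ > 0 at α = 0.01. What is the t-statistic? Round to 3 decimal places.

t = 2.836

t = r·√(n − 2)/√(1 − r²) = 0.604·√14/√0.635184 = 2.836.
df = n − 2 = 14.
One-sided p ≈ 0.0066, which is < 0.01, so reject H₀.
There is evidence of a linear association between fertilizer application rate and crop yield.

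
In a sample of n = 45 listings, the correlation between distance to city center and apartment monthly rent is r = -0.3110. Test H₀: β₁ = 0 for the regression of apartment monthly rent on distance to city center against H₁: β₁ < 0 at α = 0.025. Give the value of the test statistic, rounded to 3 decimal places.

t = -2.146

t = r·√(n − 2)/√(1 − r²) = -0.3110·√43/√0.903279 = -2.146.
df = n − 2 = 43.
One-sided p ≈ 0.0188, which is < 0.025, so reject H₀.
There is evidence of a linear association between distance to city center and apartment monthly rent.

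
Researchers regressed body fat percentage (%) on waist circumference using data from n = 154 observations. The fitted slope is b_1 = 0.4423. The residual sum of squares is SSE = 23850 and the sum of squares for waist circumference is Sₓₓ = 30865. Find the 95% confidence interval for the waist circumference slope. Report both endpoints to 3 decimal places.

MSE = SSE/(n − 2) = 23850/152 = 156.908.
SE(b_1) = √(MSE/Sₓₓ) = √(156.908/30865) = 0.0713.
df = n − 2 = 152.
t* = t_{0.025, 152} = 1.975694.
Margin = t* × SE = 1.975694 × 0.0713 = 0.14087.
CI: 0.4423 ± 0.14087 → (0.301, 0.583).
With 95% confidence, each one-unit increase in waist circumference is associated with a change of between 0.301 and 0.583 % in body fat percentage.

(0.301, 0.583)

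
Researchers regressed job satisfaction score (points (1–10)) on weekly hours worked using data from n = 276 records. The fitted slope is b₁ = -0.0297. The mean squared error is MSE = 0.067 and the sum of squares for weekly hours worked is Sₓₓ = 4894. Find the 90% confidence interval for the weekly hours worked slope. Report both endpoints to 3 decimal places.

SE(b₁) = √(MSE/Sₓₓ) = √(0.067/4894) = 0.00370003.
df = n − 2 = 274.
t* = t_{0.05, 274} = 1.650434.
Margin = t* × SE = 1.650434 × 0.00370003 = 0.00611.
CI: -0.0297 ± 0.00611 → (-0.036, -0.024).
With 90% confidence, each one-unit increase in weekly hours worked is associated with a change of between -0.036 and -0.024 points (1–10) in job satisfaction score.

(-0.036, -0.024)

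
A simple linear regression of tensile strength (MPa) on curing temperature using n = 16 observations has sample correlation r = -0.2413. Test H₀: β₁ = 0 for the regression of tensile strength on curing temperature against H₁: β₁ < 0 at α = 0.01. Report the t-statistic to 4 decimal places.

t = r·√(n − 2)/√(1 − r²) = -0.2413·√14/√0.941774 = -0.9304.
df = n − 2 = 14.
One-sided p ≈ 0.1840, which is ≥ 0.01, so fail to reject H₀.
The data do not give significant evidence of a linear association between curing temperature and tensile strength.

t = -0.9304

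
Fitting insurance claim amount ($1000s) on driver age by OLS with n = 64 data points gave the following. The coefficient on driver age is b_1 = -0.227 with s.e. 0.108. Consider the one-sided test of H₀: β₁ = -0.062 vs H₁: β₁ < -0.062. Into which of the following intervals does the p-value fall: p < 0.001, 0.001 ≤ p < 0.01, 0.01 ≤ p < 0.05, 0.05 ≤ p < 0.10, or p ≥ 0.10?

0.05 ≤ p < 0.10

t = (-0.227 − (-0.062)) / 0.108 = -1.528.
df = n − 2 = 64 − 2 = 62.
One-sided p = P(T_{62} < t) ≈ 0.0658.
So 0.05 ≤ p < 0.10.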